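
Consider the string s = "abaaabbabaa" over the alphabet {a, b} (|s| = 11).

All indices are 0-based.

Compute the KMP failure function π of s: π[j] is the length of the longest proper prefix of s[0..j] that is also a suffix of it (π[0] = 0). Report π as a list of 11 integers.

π[0] = 0
j=1 s[j]='b': π[1]=0 (border '')
j=2 s[j]='a': π[2]=1 (border 'a')
j=3 s[j]='a': k: 1→0; π[3]=1 (border 'a')
j=4 s[j]='a': k: 1→0; π[4]=1 (border 'a')
j=5 s[j]='b': π[5]=2 (border 'ab')
j=6 s[j]='b': k: 2→0; π[6]=0 (border '')
j=7 s[j]='a': π[7]=1 (border 'a')
j=8 s[j]='b': π[8]=2 (border 'ab')
j=9 s[j]='a': π[9]=3 (border 'aba')
j=10 s[j]='a': π[10]=4 (border 'abaa')

[0, 0, 1, 1, 1, 2, 0, 1, 2, 3, 4]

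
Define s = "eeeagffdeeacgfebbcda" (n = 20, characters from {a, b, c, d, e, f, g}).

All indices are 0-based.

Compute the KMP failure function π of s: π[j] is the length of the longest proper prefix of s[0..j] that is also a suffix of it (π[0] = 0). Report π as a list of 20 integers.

[0, 1, 2, 0, 0, 0, 0, 0, 1, 2, 0, 0, 0, 0, 1, 0, 0, 0, 0, 0]

π[0] = 0
j=1 s[j]='e': π[1]=1 (border 'e')
j=2 s[j]='e': π[2]=2 (border 'ee')
j=3 s[j]='a': k: 2→1→0; π[3]=0 (border '')
j=4 s[j]='g': π[4]=0 (border '')
j=5 s[j]='f': π[5]=0 (border '')
j=6 s[j]='f': π[6]=0 (border '')
j=7 s[j]='d': π[7]=0 (border '')
j=8 s[j]='e': π[8]=1 (border 'e')
j=9 s[j]='e': π[9]=2 (border 'ee')
j=10 s[j]='a': k: 2→1→0; π[10]=0 (border '')
j=11 s[j]='c': π[11]=0 (border '')
j=12 s[j]='g': π[12]=0 (border '')
j=13 s[j]='f': π[13]=0 (border '')
j=14 s[j]='e': π[14]=1 (border 'e')
j=15 s[j]='b': k: 1→0; π[15]=0 (border '')
j=16 s[j]='b': π[16]=0 (border '')
j=17 s[j]='c': π[17]=0 (border '')
j=18 s[j]='d': π[18]=0 (border '')
j=19 s[j]='a': π[19]=0 (border '')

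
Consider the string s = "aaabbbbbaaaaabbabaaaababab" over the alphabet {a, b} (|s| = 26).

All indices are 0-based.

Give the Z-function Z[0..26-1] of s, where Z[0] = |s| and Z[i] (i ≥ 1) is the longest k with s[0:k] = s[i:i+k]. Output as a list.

Z[0]=26
i=1: outside box; Z[1]=2 grow→box=[1,3)
i=2: min(r-i=1, Z[1]=2)=1; Z[2]=1
i=3: outside box; Z[3]=0
i=4: outside box; Z[4]=0
i=5: outside box; Z[5]=0
i=6: outside box; Z[6]=0
i=7: outside box; Z[7]=0
i=8: outside box; Z[8]=3 grow→box=[8,11)
i=9: min(r-i=2, Z[1]=2)=2; Z[9]=3 grow→box=[9,12)
i=10: min(r-i=2, Z[1]=2)=2; Z[10]=5 grow→box=[10,15)
i=11: min(r-i=4, Z[1]=2)=2; Z[11]=2
i=12: min(r-i=3, Z[2]=1)=1; Z[12]=1
i=13: min(r-i=2, Z[3]=0)=0; Z[13]=0
i=14: min(r-i=1, Z[4]=0)=0; Z[14]=0
i=15: outside box; Z[15]=1 grow→box=[15,16)
i=16: outside box; Z[16]=0
i=17: outside box; Z[17]=3 grow→box=[17,20)
i=18: min(r-i=2, Z[1]=2)=2; Z[18]=4 grow→box=[18,22)
i=19: min(r-i=3, Z[1]=2)=2; Z[19]=2
i=20: min(r-i=2, Z[2]=1)=1; Z[20]=1
i=21: min(r-i=1, Z[3]=0)=0; Z[21]=0
i=22: outside box; Z[22]=1 grow→box=[22,23)
i=23: outside box; Z[23]=0
i=24: outside box; Z[24]=1 grow→box=[24,25)
i=25: outside box; Z[25]=0

[26, 2, 1, 0, 0, 0, 0, 0, 3, 3, 5, 2, 1, 0, 0, 1, 0, 3, 4, 2, 1, 0, 1, 0, 1, 0]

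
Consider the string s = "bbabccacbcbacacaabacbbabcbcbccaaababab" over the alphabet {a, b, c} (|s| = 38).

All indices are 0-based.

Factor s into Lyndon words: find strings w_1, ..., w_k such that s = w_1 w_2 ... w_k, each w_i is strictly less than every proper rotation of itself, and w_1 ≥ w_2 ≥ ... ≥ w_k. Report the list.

emit factor 1: 'b' (i=0, period=1)
emit factor 2: 'b' (i=1, period=1)
emit factor 3: 'abccacbcbacac' (i=2, period=13)
emit factor 4: 'aabacbbabcbcbcc' (i=15, period=15)
emit factor 5: 'aaababab' (i=30, period=8)

["b", "b", "abccacbcbacac", "aabacbbabcbcbcc", "aaababab"]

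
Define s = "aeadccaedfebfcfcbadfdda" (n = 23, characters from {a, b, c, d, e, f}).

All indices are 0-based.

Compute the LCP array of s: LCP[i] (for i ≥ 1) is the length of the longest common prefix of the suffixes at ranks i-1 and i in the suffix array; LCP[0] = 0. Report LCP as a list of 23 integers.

rank→(start, suffix):
  0 → (22, 'a')
  1 → (2, 'adccaedfebfcfcbadfdda')
  2 → (17, 'adfdda')
  3 → (0, 'aeadccaedfebfcfcbadfdda')
  4 → (6, 'aedfebfcfcbadfdda')
  5 → (16, 'badfdda')
  6 → (11, 'bfcfcbadfdda')
  7 → (5, 'caedfebfcfcbadfdda')
  8 → (15, 'cbadfdda')
  9 → (4, 'ccaedfebfcfcbadfdda')
  10 → (13, 'cfcbadfdda')
  11 → (21, 'da')
  12 → (3, 'dccaedfebfcfcbadfdda')
  13 → (20, 'dda')
  14 → (18, 'dfdda')
  15 → (8, 'dfebfcfcbadfdda')
  16 → (1, 'eadccaedfebfcfcbadfdda')
  17 → (10, 'ebfcfcbadfdda')
  18 → (7, 'edfebfcfcbadfdda')
  19 → (14, 'fcbadfdda')
  20 → (12, 'fcfcbadfdda')
  21 → (19, 'fdda')
  22 → (9, 'febfcfcbadfdda')

SA = [22, 2, 17, 0, 6, 16, 11, 5, 15, 4, 13, 21, 3, 20, 18, 8, 1, 10, 7, 14, 12, 19, 9]
i: (SA[i-1],SA[i]) lcp shared
  1: (22,2) 1 'a'
  2: (2,17) 2 'ad'
  3: (17,0) 1 'a'
  4: (0,6) 2 'ae'
  5: (6,16) 0 ''
  6: (16,11) 1 'b'
  7: (11,5) 0 ''
  8: (5,15) 1 'c'
  9: (15,4) 1 'c'
  10: (4,13) 1 'c'
  11: (13,21) 0 ''
  12: (21,3) 1 'd'
  13: (3,20) 1 'd'
  14: (20,18) 1 'd'
  15: (18,8) 2 'df'
  16: (8,1) 0 ''
  17: (1,10) 1 'e'
  18: (10,7) 1 'e'
  19: (7,14) 0 ''
  20: (14,12) 2 'fc'
  21: (12,19) 1 'f'
  22: (19,9) 1 'f'

[0, 1, 2, 1, 2, 0, 1, 0, 1, 1, 1, 0, 1, 1, 1, 2, 0, 1, 1, 0, 2, 1, 1]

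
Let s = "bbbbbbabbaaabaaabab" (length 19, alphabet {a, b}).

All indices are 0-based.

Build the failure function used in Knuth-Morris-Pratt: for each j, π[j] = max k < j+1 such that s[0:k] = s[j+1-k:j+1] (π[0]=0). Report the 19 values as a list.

[0, 1, 2, 3, 4, 5, 0, 1, 2, 0, 0, 0, 1, 0, 0, 0, 1, 0, 1]

π[0] = 0
j=1 s[j]='b': π[1]=1 (border 'b')
j=2 s[j]='b': π[2]=2 (border 'bb')
j=3 s[j]='b': π[3]=3 (border 'bbb')
j=4 s[j]='b': π[4]=4 (border 'bbbb')
j=5 s[j]='b': π[5]=5 (border 'bbbbb')
j=6 s[j]='a': k: 5→4→3→2→1→0; π[6]=0 (border '')
j=7 s[j]='b': π[7]=1 (border 'b')
j=8 s[j]='b': π[8]=2 (border 'bb')
j=9 s[j]='a': k: 2→1→0; π[9]=0 (border '')
j=10 s[j]='a': π[10]=0 (border '')
j=11 s[j]='a': π[11]=0 (border '')
j=12 s[j]='b': π[12]=1 (border 'b')
j=13 s[j]='a': k: 1→0; π[13]=0 (border '')
j=14 s[j]='a': π[14]=0 (border '')
j=15 s[j]='a': π[15]=0 (border '')
j=16 s[j]='b': π[16]=1 (border 'b')
j=17 s[j]='a': k: 1→0; π[17]=0 (border '')
j=18 s[j]='b': π[18]=1 (border 'b')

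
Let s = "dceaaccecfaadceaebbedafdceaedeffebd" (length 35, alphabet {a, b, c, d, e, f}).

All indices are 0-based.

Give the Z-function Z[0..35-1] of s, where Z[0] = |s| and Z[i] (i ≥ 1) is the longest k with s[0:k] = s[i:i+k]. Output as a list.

[35, 0, 0, 0, 0, 0, 0, 0, 0, 0, 0, 0, 4, 0, 0, 0, 0, 0, 0, 0, 1, 0, 0, 4, 0, 0, 0, 0, 1, 0, 0, 0, 0, 0, 1]

Z[0]=35
i=1: outside box; Z[1]=0
i=2: outside box; Z[2]=0
i=3: outside box; Z[3]=0
i=4: outside box; Z[4]=0
i=5: outside box; Z[5]=0
i=6: outside box; Z[6]=0
i=7: outside box; Z[7]=0
i=8: outside box; Z[8]=0
i=9: outside box; Z[9]=0
i=10: outside box; Z[10]=0
i=11: outside box; Z[11]=0
i=12: outside box; Z[12]=4 extend→box=[12,16)
i=13: min(r-i=3, Z[1]=0)=0; Z[13]=0
i=14: min(r-i=2, Z[2]=0)=0; Z[14]=0
i=15: min(r-i=1, Z[3]=0)=0; Z[15]=0
i=16: outside box; Z[16]=0
i=17: outside box; Z[17]=0
i=18: outside box; Z[18]=0
i=19: outside box; Z[19]=0
i=20: outside box; Z[20]=1 extend→box=[20,21)
i=21: outside box; Z[21]=0
i=22: outside box; Z[22]=0
i=23: outside box; Z[23]=4 extend→box=[23,27)
i=24: min(r-i=3, Z[1]=0)=0; Z[24]=0
i=25: min(r-i=2, Z[2]=0)=0; Z[25]=0
i=26: min(r-i=1, Z[3]=0)=0; Z[26]=0
i=27: outside box; Z[27]=0
i=28: outside box; Z[28]=1 extend→box=[28,29)
i=29: outside box; Z[29]=0
i=30: outside box; Z[30]=0
i=31: outside box; Z[31]=0
i=32: outside box; Z[32]=0
i=33: outside box; Z[33]=0
i=34: outside box; Z[34]=1 extend→box=[34,35)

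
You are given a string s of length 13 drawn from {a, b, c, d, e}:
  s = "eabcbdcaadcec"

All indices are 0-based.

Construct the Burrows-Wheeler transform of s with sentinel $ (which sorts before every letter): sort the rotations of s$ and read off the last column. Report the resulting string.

rank  rotation        last
    0  $eabcbdcaadcec  c
    1  aadcec$eabcbdc  c
    2  abcbdcaadcec$e  e
    3  adcec$eabcbdca  a
    4  bcbdcaadcec$ea  a
    5  bdcaadcec$eabc  c
    6  c$eabcbdcaadce  e
    7  caadcec$eabcbd  d
    8  cbdcaadcec$eab  b
    9  cec$eabcbdcaad  d
   10  dcaadcec$eabcb  b
   11  dcec$eabcbdcaa  a
   12  eabcbdcaadcec$  $
   13  ec$eabcbdcaadc  c

cceaacedbdba$c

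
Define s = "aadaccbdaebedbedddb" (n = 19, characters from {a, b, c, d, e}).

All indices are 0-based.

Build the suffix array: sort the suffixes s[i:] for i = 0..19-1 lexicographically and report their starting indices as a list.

[0, 3, 1, 8, 18, 6, 10, 13, 5, 4, 2, 7, 17, 12, 16, 15, 9, 11, 14]

rank→(start, suffix):
  0 → (0, 'aadaccbdaebedbedddb')
  1 → (3, 'accbdaebedbedddb')
  2 → (1, 'adaccbdaebedbedddb')
  3 → (8, 'aebedbedddb')
  4 → (18, 'b')
  5 → (6, 'bdaebedbedddb')
  6 → (10, 'bedbedddb')
  7 → (13, 'bedddb')
  8 → (5, 'cbdaebedbedddb')
  9 → (4, 'ccbdaebedbedddb')
  10 → (2, 'daccbdaebedbedddb')
  11 → (7, 'daebedbedddb')
  12 → (17, 'db')
  13 → (12, 'dbedddb')
  14 → (16, 'ddb')
  15 → (15, 'dddb')
  16 → (9, 'ebedbedddb')
  17 → (11, 'edbedddb')
  18 → (14, 'edddb')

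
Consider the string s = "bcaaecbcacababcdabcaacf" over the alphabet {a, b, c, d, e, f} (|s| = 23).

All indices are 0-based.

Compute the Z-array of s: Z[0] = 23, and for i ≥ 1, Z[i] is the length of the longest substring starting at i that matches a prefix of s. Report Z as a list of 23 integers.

Z[0]=23
i=1: i≥r, start 0; Z[1]=0
i=2: i≥r, start 0; Z[2]=0
i=3: i≥r, start 0; Z[3]=0
i=4: i≥r, start 0; Z[4]=0
i=5: i≥r, start 0; Z[5]=0
i=6: i≥r, start 0; Z[6]=3 scan→box=[6,9)
i=7: min(r-i=2, Z[1]=0)=0; Z[7]=0
i=8: min(r-i=1, Z[2]=0)=0; Z[8]=0
i=9: i≥r, start 0; Z[9]=0
i=10: i≥r, start 0; Z[10]=0
i=11: i≥r, start 0; Z[11]=1 scan→box=[11,12)
i=12: i≥r, start 0; Z[12]=0
i=13: i≥r, start 0; Z[13]=2 scan→box=[13,15)
i=14: min(r-i=1, Z[1]=0)=0; Z[14]=0
i=15: i≥r, start 0; Z[15]=0
i=16: i≥r, start 0; Z[16]=0
i=17: i≥r, start 0; Z[17]=4 scan→box=[17,21)
i=18: min(r-i=3, Z[1]=0)=0; Z[18]=0
i=19: min(r-i=2, Z[2]=0)=0; Z[19]=0
i=20: min(r-i=1, Z[3]=0)=0; Z[20]=0
i=21: i≥r, start 0; Z[21]=0
i=22: i≥r, start 0; Z[22]=0

[23, 0, 0, 0, 0, 0, 3, 0, 0, 0, 0, 1, 0, 2, 0, 0, 0, 4, 0, 0, 0, 0, 0]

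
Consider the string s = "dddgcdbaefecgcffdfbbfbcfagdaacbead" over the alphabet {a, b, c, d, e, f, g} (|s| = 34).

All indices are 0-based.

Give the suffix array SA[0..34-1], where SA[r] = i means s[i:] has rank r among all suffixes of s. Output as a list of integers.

sorted suffixes:
  #0 SA[0]=27  'aacbead'
  #1 SA[1]=28  'acbead'
  #2 SA[2]=32  'ad'
  #3 SA[3]=7  'aefecgcffdfbbfbcfagdaacbead'
  #4 SA[4]=24  'agdaacbead'
  #5 SA[5]=6  'baefecgcffdfbbfbcfagdaacbead'
  #6 SA[6]=18  'bbfbcfagdaacbead'
  #7 SA[7]=21  'bcfagdaacbead'
  #8 SA[8]=30  'bead'
  #9 SA[9]=19  'bfbcfagdaacbead'
  #10 SA[10]=29  'cbead'
  #11 SA[11]=4  'cdbaefecgcffdfbbfbcfagdaacbead'
  #12 SA[12]=22  'cfagdaacbead'
  #13 SA[13]=13  'cffdfbbfbcfagdaacbead'
  #14 SA[14]=11  'cgcffdfbbfbcfagdaacbead'
  #15 SA[15]=33  'd'
  #16 SA[16]=26  'daacbead'
  #17 SA[17]=5  'dbaefecgcffdfbbfbcfagdaacbead'
  #18 SA[18]=0  'dddgcdbaefecgcffdfbbfbcfagdaacbead'
  #19 SA[19]=1  'ddgcdbaefecgcffdfbbfbcfagdaacbead'
  #20 SA[20]=16  'dfbbfbcfagdaacbead'
  #21 SA[21]=2  'dgcdbaefecgcffdfbbfbcfagdaacbead'
  #22 SA[22]=31  'ead'
  #23 SA[23]=10  'ecgcffdfbbfbcfagdaacbead'
  #24 SA[24]=8  'efecgcffdfbbfbcfagdaacbead'
  #25 SA[25]=23  'fagdaacbead'
  #26 SA[26]=17  'fbbfbcfagdaacbead'
  #27 SA[27]=20  'fbcfagdaacbead'
  #28 SA[28]=15  'fdfbbfbcfagdaacbead'
  #29 SA[29]=9  'fecgcffdfbbfbcfagdaacbead'
  #30 SA[30]=14  'ffdfbbfbcfagdaacbead'
  #31 SA[31]=3  'gcdbaefecgcffdfbbfbcfagdaacbead'
  #32 SA[32]=12  'gcffdfbbfbcfagdaacbead'
  #33 SA[33]=25  'gdaacbead'

[27, 28, 32, 7, 24, 6, 18, 21, 30, 19, 29, 4, 22, 13, 11, 33, 26, 5, 0, 1, 16, 2, 31, 10, 8, 23, 17, 20, 15, 9, 14, 3, 12, 25]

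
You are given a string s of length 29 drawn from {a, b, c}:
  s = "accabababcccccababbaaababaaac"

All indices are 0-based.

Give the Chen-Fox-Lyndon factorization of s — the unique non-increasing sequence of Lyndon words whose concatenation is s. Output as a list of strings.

emit factor 1: 'acc' (i=0, period=3)
emit factor 2: 'abababcccccababb' (i=3, period=16)
emit factor 3: 'aaababaaac' (i=19, period=10)

["acc", "abababcccccababb", "aaababaaac"]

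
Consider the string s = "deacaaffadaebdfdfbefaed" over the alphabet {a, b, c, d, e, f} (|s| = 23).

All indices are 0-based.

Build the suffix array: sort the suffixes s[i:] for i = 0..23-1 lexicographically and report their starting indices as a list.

rank→(start, suffix):
  0 → (4, 'aaffadaebdfdfbefaed')
  1 → (2, 'acaaffadaebdfdfbefaed')
  2 → (8, 'adaebdfdfbefaed')
  3 → (10, 'aebdfdfbefaed')
  4 → (20, 'aed')
  5 → (5, 'affadaebdfdfbefaed')
  6 → (12, 'bdfdfbefaed')
  7 → (17, 'befaed')
  8 → (3, 'caaffadaebdfdfbefaed')
  9 → (22, 'd')
  10 → (9, 'daebdfdfbefaed')
  11 → (0, 'deacaaffadaebdfdfbefaed')
  12 → (15, 'dfbefaed')
  13 → (13, 'dfdfbefaed')
  14 → (1, 'eacaaffadaebdfdfbefaed')
  15 → (11, 'ebdfdfbefaed')
  16 → (21, 'ed')
  17 → (18, 'efaed')
  18 → (7, 'fadaebdfdfbefaed')
  19 → (19, 'faed')
  20 → (16, 'fbefaed')
  21 → (14, 'fdfbefaed')
  22 → (6, 'ffadaebdfdfbefaed')

[4, 2, 8, 10, 20, 5, 12, 17, 3, 22, 9, 0, 15, 13, 1, 11, 21, 18, 7, 19, 16, 14, 6]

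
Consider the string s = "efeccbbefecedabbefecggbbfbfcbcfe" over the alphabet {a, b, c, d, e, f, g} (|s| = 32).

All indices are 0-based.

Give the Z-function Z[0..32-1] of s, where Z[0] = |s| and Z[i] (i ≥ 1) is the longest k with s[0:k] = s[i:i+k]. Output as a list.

[32, 0, 1, 0, 0, 0, 0, 4, 0, 1, 0, 1, 0, 0, 0, 0, 4, 0, 1, 0, 0, 0, 0, 0, 0, 0, 0, 0, 0, 0, 0, 1]

Z[0]=32
i=1: fresh scan; Z[1]=0
i=2: fresh scan; Z[2]=1 grow→box=[2,3)
i=3: fresh scan; Z[3]=0
i=4: fresh scan; Z[4]=0
i=5: fresh scan; Z[5]=0
i=6: fresh scan; Z[6]=0
i=7: fresh scan; Z[7]=4 grow→box=[7,11)
i=8: min(r-i=3, Z[1]=0)=0; Z[8]=0
i=9: min(r-i=2, Z[2]=1)=1; Z[9]=1
i=10: min(r-i=1, Z[3]=0)=0; Z[10]=0
i=11: fresh scan; Z[11]=1 grow→box=[11,12)
i=12: fresh scan; Z[12]=0
i=13: fresh scan; Z[13]=0
i=14: fresh scan; Z[14]=0
i=15: fresh scan; Z[15]=0
i=16: fresh scan; Z[16]=4 grow→box=[16,20)
i=17: min(r-i=3, Z[1]=0)=0; Z[17]=0
i=18: min(r-i=2, Z[2]=1)=1; Z[18]=1
i=19: min(r-i=1, Z[3]=0)=0; Z[19]=0
i=20: fresh scan; Z[20]=0
i=21: fresh scan; Z[21]=0
i=22: fresh scan; Z[22]=0
i=23: fresh scan; Z[23]=0
i=24: fresh scan; Z[24]=0
i=25: fresh scan; Z[25]=0
i=26: fresh scan; Z[26]=0
i=27: fresh scan; Z[27]=0
i=28: fresh scan; Z[28]=0
i=29: fresh scan; Z[29]=0
i=30: fresh scan; Z[30]=0
i=31: fresh scan; Z[31]=1 grow→box=[31,32)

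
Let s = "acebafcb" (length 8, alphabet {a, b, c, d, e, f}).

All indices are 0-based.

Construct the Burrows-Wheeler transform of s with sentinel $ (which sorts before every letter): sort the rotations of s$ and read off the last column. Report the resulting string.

b$bcefaca

rank  rotation   last
    0  $acebafcb  b
    1  acebafcb$  $
    2  afcb$aceb  b
    3  b$acebafc  c
    4  bafcb$ace  e
    5  cb$acebaf  f
    6  cebafcb$a  a
    7  ebafcb$ac  c
    8  fcb$aceba  a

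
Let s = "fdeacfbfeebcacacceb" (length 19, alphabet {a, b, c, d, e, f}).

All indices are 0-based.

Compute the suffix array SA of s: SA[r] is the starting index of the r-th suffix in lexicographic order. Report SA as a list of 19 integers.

rank→(start, suffix):
  0 → (12, 'acacceb')
  1 → (14, 'acceb')
  2 → (3, 'acfbfeebcacacceb')
  3 → (18, 'b')
  4 → (10, 'bcacacceb')
  5 → (6, 'bfeebcacacceb')
  6 → (11, 'cacacceb')
  7 → (13, 'cacceb')
  8 → (15, 'cceb')
  9 → (16, 'ceb')
  10 → (4, 'cfbfeebcacacceb')
  11 → (1, 'deacfbfeebcacacceb')
  12 → (2, 'eacfbfeebcacacceb')
  13 → (17, 'eb')
  14 → (9, 'ebcacacceb')
  15 → (8, 'eebcacacceb')
  16 → (5, 'fbfeebcacacceb')
  17 → (0, 'fdeacfbfeebcacacceb')
  18 → (7, 'feebcacacceb')

[12, 14, 3, 18, 10, 6, 11, 13, 15, 16, 4, 1, 2, 17, 9, 8, 5, 0, 7]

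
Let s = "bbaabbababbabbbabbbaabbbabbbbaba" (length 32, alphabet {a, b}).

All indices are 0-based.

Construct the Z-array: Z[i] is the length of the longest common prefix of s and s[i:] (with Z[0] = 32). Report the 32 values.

[32, 1, 0, 0, 3, 1, 0, 1, 0, 3, 1, 0, 2, 3, 1, 0, 2, 6, 1, 0, 0, 2, 3, 1, 0, 2, 2, 3, 1, 0, 1, 0]

Z[0]=32
i=1: fresh scan; Z[1]=1 extend→box=[1,2)
i=2: fresh scan; Z[2]=0
i=3: fresh scan; Z[3]=0
i=4: fresh scan; Z[4]=3 extend→box=[4,7)
i=5: min(r-i=2, Z[1]=1)=1; Z[5]=1
i=6: min(r-i=1, Z[2]=0)=0; Z[6]=0
i=7: fresh scan; Z[7]=1 extend→box=[7,8)
i=8: fresh scan; Z[8]=0
i=9: fresh scan; Z[9]=3 extend→box=[9,12)
i=10: min(r-i=2, Z[1]=1)=1; Z[10]=1
i=11: min(r-i=1, Z[2]=0)=0; Z[11]=0
i=12: fresh scan; Z[12]=2 extend→box=[12,14)
i=13: min(r-i=1, Z[1]=1)=1; Z[13]=3 extend→box=[13,16)
i=14: min(r-i=2, Z[1]=1)=1; Z[14]=1
i=15: min(r-i=1, Z[2]=0)=0; Z[15]=0
i=16: fresh scan; Z[16]=2 extend→box=[16,18)
i=17: min(r-i=1, Z[1]=1)=1; Z[17]=6 extend→box=[17,23)
i=18: min(r-i=5, Z[1]=1)=1; Z[18]=1
i=19: min(r-i=4, Z[2]=0)=0; Z[19]=0
i=20: min(r-i=3, Z[3]=0)=0; Z[20]=0
i=21: min(r-i=2, Z[4]=3)=2; Z[21]=2
i=22: min(r-i=1, Z[5]=1)=1; Z[22]=3 extend→box=[22,25)
i=23: min(r-i=2, Z[1]=1)=1; Z[23]=1
i=24: min(r-i=1, Z[2]=0)=0; Z[24]=0
i=25: fresh scan; Z[25]=2 extend→box=[25,27)
i=26: min(r-i=1, Z[1]=1)=1; Z[26]=2 extend→box=[26,28)
i=27: min(r-i=1, Z[1]=1)=1; Z[27]=3 extend→box=[27,30)
i=28: min(r-i=2, Z[1]=1)=1; Z[28]=1
i=29: min(r-i=1, Z[2]=0)=0; Z[29]=0
i=30: fresh scan; Z[30]=1 extend→box=[30,31)
i=31: fresh scan; Z[31]=0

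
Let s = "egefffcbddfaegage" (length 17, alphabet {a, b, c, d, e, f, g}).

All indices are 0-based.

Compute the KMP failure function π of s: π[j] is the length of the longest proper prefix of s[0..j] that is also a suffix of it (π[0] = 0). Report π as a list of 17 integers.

π[0] = 0
j=1 s[j]='g': π[1]=0 (border '')
j=2 s[j]='e': π[2]=1 (border 'e')
j=3 s[j]='f': k: 1→0; π[3]=0 (border '')
j=4 s[j]='f': π[4]=0 (border '')
j=5 s[j]='f': π[5]=0 (border '')
j=6 s[j]='c': π[6]=0 (border '')
j=7 s[j]='b': π[7]=0 (border '')
j=8 s[j]='d': π[8]=0 (border '')
j=9 s[j]='d': π[9]=0 (border '')
j=10 s[j]='f': π[10]=0 (border '')
j=11 s[j]='a': π[11]=0 (border '')
j=12 s[j]='e': π[12]=1 (border 'e')
j=13 s[j]='g': π[13]=2 (border 'eg')
j=14 s[j]='a': k: 2→0; π[14]=0 (border '')
j=15 s[j]='g': π[15]=0 (border '')
j=16 s[j]='e': π[16]=1 (border 'e')

[0, 0, 1, 0, 0, 0, 0, 0, 0, 0, 0, 0, 1, 2, 0, 0, 1]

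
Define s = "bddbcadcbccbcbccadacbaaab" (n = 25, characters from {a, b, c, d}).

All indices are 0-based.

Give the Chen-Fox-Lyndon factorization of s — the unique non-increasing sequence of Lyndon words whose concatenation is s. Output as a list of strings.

["bdd", "bc", "adcbccbcbcc", "ad", "acb", "aaab"]

emit factor 1: 'bdd' (i=0, period=3)
emit factor 2: 'bc' (i=3, period=2)
emit factor 3: 'adcbccbcbcc' (i=5, period=11)
emit factor 4: 'ad' (i=16, period=2)
emit factor 5: 'acb' (i=18, period=3)
emit factor 6: 'aaab' (i=21, period=4)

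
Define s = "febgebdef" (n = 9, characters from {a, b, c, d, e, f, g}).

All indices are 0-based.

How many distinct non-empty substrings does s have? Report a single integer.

rank | idx | suffix
   0 |   5 | bdef
   1 |   2 | bgebdef
   2 |   6 | def
   3 |   4 | ebdef
   4 |   1 | ebgebdef
   5 |   7 | ef
   6 |   8 | f
   7 |   0 | febgebdef
   8 |   3 | gebdef

SA = [5, 2, 6, 4, 1, 7, 8, 0, 3]
[i] adj suffixes → lcp
  [1] 5/2 → 1 ('b')
  [2] 2/6 → 0 ('')
  [3] 6/4 → 0 ('')
  [4] 4/1 → 2 ('eb')
  [5] 1/7 → 1 ('e')
  [6] 7/8 → 0 ('')
  [7] 8/0 → 1 ('f')
  [8] 0/3 → 0 ('')

n(n+1)/2 = 9·10/2 = 45
Σ LCP = 0 + 1 + 0 + 0 + 2 + 1 + 0 + 1 + 0 = 5
distinct = 45 − 5 = 40

40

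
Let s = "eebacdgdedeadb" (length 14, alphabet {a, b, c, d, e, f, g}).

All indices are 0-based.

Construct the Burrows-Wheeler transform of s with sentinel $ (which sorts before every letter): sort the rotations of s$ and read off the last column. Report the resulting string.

rank  rotation         last
    0  $eebacdgdedeadb  b
    1  acdgdedeadb$eeb  b
    2  adb$eebacdgdede  e
    3  b$eebacdgdedead  d
    4  bacdgdedeadb$ee  e
    5  cdgdedeadb$eeba  a
    6  db$eebacdgdedea  a
    7  deadb$eebacdgde  e
    8  dedeadb$eebacdg  g
    9  dgdedeadb$eebac  c
   10  eadb$eebacdgded  d
   11  ebacdgdedeadb$e  e
   12  edeadb$eebacdgd  d
   13  eebacdgdedeadb$  $
   14  gdedeadb$eebacd  d

bbedeaaegcded$d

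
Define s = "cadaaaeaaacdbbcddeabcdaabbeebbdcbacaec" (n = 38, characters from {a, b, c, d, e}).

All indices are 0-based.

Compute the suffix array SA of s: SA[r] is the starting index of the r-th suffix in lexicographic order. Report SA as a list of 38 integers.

rank→(start, suffix):
  0 → (7, 'aaacdbbcddeabcdaabbeebbdcbacaec')
  1 → (3, 'aaaeaaacdbbcddeabcdaabbeebbdcbacaec')
  2 → (22, 'aabbeebbdcbacaec')
  3 → (8, 'aacdbbcddeabcdaabbeebbdcbacaec')
  4 → (4, 'aaeaaacdbbcddeabcdaabbeebbdcbacaec')
  5 → (23, 'abbeebbdcbacaec')
  6 → (18, 'abcdaabbeebbdcbacaec')
  7 → (33, 'acaec')
  8 → (9, 'acdbbcddeabcdaabbeebbdcbacaec')
  9 → (1, 'adaaaeaaacdbbcddeabcdaabbeebbdcbacaec')
  10 → (5, 'aeaaacdbbcddeabcdaabbeebbdcbacaec')
  11 → (35, 'aec')
  12 → (32, 'bacaec')
  13 → (12, 'bbcddeabcdaabbeebbdcbacaec')
  14 → (28, 'bbdcbacaec')
  15 → (24, 'bbeebbdcbacaec')
  16 → (19, 'bcdaabbeebbdcbacaec')
  17 → (13, 'bcddeabcdaabbeebbdcbacaec')
  18 → (29, 'bdcbacaec')
  19 → (25, 'beebbdcbacaec')
  20 → (37, 'c')
  21 → (0, 'cadaaaeaaacdbbcddeabcdaabbeebbdcbacaec')
  22 → (34, 'caec')
  23 → (31, 'cbacaec')
  24 → (20, 'cdaabbeebbdcbacaec')
  25 → (10, 'cdbbcddeabcdaabbeebbdcbacaec')
  26 → (14, 'cddeabcdaabbeebbdcbacaec')
  27 → (2, 'daaaeaaacdbbcddeabcdaabbeebbdcbacaec')
  28 → (21, 'daabbeebbdcbacaec')
  29 → (11, 'dbbcddeabcdaabbeebbdcbacaec')
  30 → (30, 'dcbacaec')
  31 → (15, 'ddeabcdaabbeebbdcbacaec')
  32 → (16, 'deabcdaabbeebbdcbacaec')
  33 → (6, 'eaaacdbbcddeabcdaabbeebbdcbacaec')
  34 → (17, 'eabcdaabbeebbdcbacaec')
  35 → (27, 'ebbdcbacaec')
  36 → (36, 'ec')
  37 → (26, 'eebbdcbacaec')

[7, 3, 22, 8, 4, 23, 18, 33, 9, 1, 5, 35, 32, 12, 28, 24, 19, 13, 29, 25, 37, 0, 34, 31, 20, 10, 14, 2, 21, 11, 30, 15, 16, 6, 17, 27, 36, 26]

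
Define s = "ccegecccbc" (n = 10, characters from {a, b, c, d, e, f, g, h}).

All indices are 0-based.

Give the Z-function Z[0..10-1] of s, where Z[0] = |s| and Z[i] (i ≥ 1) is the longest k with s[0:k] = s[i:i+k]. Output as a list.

Z[0]=10
i=1: outside box; Z[1]=1 extend→box=[1,2)
i=2: outside box; Z[2]=0
i=3: outside box; Z[3]=0
i=4: outside box; Z[4]=0
i=5: outside box; Z[5]=2 extend→box=[5,7)
i=6: min(r-i=1, Z[1]=1)=1; Z[6]=2 extend→box=[6,8)
i=7: min(r-i=1, Z[1]=1)=1; Z[7]=1
i=8: outside box; Z[8]=0
i=9: outside box; Z[9]=1 extend→box=[9,10)

[10, 1, 0, 0, 0, 2, 2, 1, 0, 1]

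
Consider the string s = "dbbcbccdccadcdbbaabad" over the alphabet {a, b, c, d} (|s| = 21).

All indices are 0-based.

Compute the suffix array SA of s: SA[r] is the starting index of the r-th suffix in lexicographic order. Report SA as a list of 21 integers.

sorted suffixes:
  #0 SA[0]=16  'aabad'
  #1 SA[1]=17  'abad'
  #2 SA[2]=19  'ad'
  #3 SA[3]=10  'adcdbbaabad'
  #4 SA[4]=15  'baabad'
  #5 SA[5]=18  'bad'
  #6 SA[6]=14  'bbaabad'
  #7 SA[7]=1  'bbcbccdccadcdbbaabad'
  #8 SA[8]=2  'bcbccdccadcdbbaabad'
  #9 SA[9]=4  'bccdccadcdbbaabad'
  #10 SA[10]=9  'cadcdbbaabad'
  #11 SA[11]=3  'cbccdccadcdbbaabad'
  #12 SA[12]=8  'ccadcdbbaabad'
  #13 SA[13]=5  'ccdccadcdbbaabad'
  #14 SA[14]=12  'cdbbaabad'
  #15 SA[15]=6  'cdccadcdbbaabad'
  #16 SA[16]=20  'd'
  #17 SA[17]=13  'dbbaabad'
  #18 SA[18]=0  'dbbcbccdccadcdbbaabad'
  #19 SA[19]=7  'dccadcdbbaabad'
  #20 SA[20]=11  'dcdbbaabad'

[16, 17, 19, 10, 15, 18, 14, 1, 2, 4, 9, 3, 8, 5, 12, 6, 20, 13, 0, 7, 11]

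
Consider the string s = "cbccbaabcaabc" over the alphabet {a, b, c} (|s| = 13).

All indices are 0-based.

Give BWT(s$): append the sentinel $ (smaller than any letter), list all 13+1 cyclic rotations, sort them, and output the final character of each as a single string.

ccbaacaacbbc$b

rank  rotation        last
    0  $cbccbaabcaabc  c
    1  aabc$cbccbaabc  c
    2  aabcaabc$cbccb  b
    3  abc$cbccbaabca  a
    4  abcaabc$cbccba  a
    5  baabcaabc$cbcc  c
    6  bc$cbccbaabcaa  a
    7  bcaabc$cbccbaa  a
    8  bccbaabcaabc$c  c
    9  c$cbccbaabcaab  b
   10  caabc$cbccbaab  b
   11  cbaabcaabc$cbc  c
   12  cbccbaabcaabc$  $
   13  ccbaabcaabc$cb  b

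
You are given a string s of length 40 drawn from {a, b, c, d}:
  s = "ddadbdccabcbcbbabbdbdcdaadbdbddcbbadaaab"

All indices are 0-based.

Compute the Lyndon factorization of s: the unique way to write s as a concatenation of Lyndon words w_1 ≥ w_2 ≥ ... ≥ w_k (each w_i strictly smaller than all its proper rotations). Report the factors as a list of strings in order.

["d", "d", "adbdcc", "abcbcbb", "abbdbdcd", "aadbdbddcbbad", "aaab"]

emit factor 1: 'd' (i=0, period=1)
emit factor 2: 'd' (i=1, period=1)
emit factor 3: 'adbdcc' (i=2, period=6)
emit factor 4: 'abcbcbb' (i=8, period=7)
emit factor 5: 'abbdbdcd' (i=15, period=8)
emit factor 6: 'aadbdbddcbbad' (i=23, period=13)
emit factor 7: 'aaab' (i=36, period=4)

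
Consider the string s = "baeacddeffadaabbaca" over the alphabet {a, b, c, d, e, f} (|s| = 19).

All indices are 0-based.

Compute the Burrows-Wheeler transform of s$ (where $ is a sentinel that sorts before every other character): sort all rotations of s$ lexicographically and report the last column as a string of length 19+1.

acdabefbb$aaaacdadfe

rank  rotation              last
    0  $baeacddeffadaabbaca  a
    1  a$baeacddeffadaabbac  c
    2  aabbaca$baeacddeffad  d
    3  abbaca$baeacddeffada  a
    4  aca$baeacddeffadaabb  b
    5  acddeffadaabbaca$bae  e
    6  adaabbaca$baeacddeff  f
    7  aeacddeffadaabbaca$b  b
    8  baca$baeacddeffadaab  b
    9  baeacddeffadaabbaca$  $
   10  bbaca$baeacddeffadaa  a
   11  ca$baeacddeffadaabba  a
   12  cddeffadaabbaca$baea  a
   13  daabbaca$baeacddeffa  a
   14  ddeffadaabbaca$baeac  c
   15  deffadaabbaca$baeacd  d
   16  eacddeffadaabbaca$ba  a
   17  effadaabbaca$baeacdd  d
   18  fadaabbaca$baeacddef  f
   19  ffadaabbaca$baeacdde  e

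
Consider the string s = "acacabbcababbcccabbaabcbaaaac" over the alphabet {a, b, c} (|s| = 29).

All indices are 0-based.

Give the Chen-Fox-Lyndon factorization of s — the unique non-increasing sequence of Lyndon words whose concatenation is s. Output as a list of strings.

emit factor 1: 'ac' (i=0, period=2)
emit factor 2: 'ac' (i=2, period=2)
emit factor 3: 'abbc' (i=4, period=4)
emit factor 4: 'ababbcccabb' (i=8, period=11)
emit factor 5: 'aabcb' (i=19, period=5)
emit factor 6: 'aaaac' (i=24, period=5)

["ac", "ac", "abbc", "ababbcccabb", "aabcb", "aaaac"]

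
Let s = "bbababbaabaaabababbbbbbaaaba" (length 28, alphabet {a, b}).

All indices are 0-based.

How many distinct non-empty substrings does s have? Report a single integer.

rank | idx | suffix
   0 |  27 | a
   1 |  23 | aaaba
   2 |  10 | aaabababbbbbbaaaba
   3 |  24 | aaba
   4 |   7 | aabaaabababbbbbbaaaba
   5 |  11 | aabababbbbbbaaaba
   6 |  25 | aba
   7 |   8 | abaaabababbbbbbaaaba
   8 |  12 | abababbbbbbaaaba
   9 |   2 | ababbaabaaabababbbbbbaaaba
  10 |  14 | ababbbbbbaaaba
  11 |   4 | abbaabaaabababbbbbbaaaba
  12 |  16 | abbbbbbaaaba
  13 |  26 | ba
  14 |  22 | baaaba
  15 |   9 | baaabababbbbbbaaaba
  16 |   6 | baabaaabababbbbbbaaaba
  17 |   1 | bababbaabaaabababbbbbbaaaba
  18 |  13 | bababbbbbbaaaba
  19 |   3 | babbaabaaabababbbbbbaaaba
  20 |  15 | babbbbbbaaaba
  21 |  21 | bbaaaba
  22 |   5 | bbaabaaabababbbbbbaaaba
  23 |   0 | bbababbaabaaabababbbbbbaaaba
  24 |  20 | bbbaaaba
  25 |  19 | bbbbaaaba
  26 |  18 | bbbbbaaaba
  27 |  17 | bbbbbbaaaba

SA = [27, 23, 10, 24, 7, 11, 25, 8, 12, 2, 14, 4, 16, 26, 22, 9, 6, 1, 13, 3, 15, 21, 5, 0, 20, 19, 18, 17]
rank  pair      lcp
   1  s[27:],s[23:]  1  'a'
   2  s[23:],s[10:]  5  'aaaba'
   3  s[10:],s[24:]  2  'aa'
   4  s[24:],s[7:]  4  'aaba'
   5  s[7:],s[11:]  4  'aaba'
   6  s[11:],s[25:]  1  'a'
   7  s[25:],s[8:]  3  'aba'
   8  s[8:],s[12:]  3  'aba'
   9  s[12:],s[2:]  4  'abab'
  10  s[2:],s[14:]  5  'ababb'
  11  s[14:],s[4:]  2  'ab'
  12  s[4:],s[16:]  3  'abb'
  13  s[16:],s[26:]  0  ''
  14  s[26:],s[22:]  2  'ba'
  15  s[22:],s[9:]  6  'baaaba'
  16  s[9:],s[6:]  3  'baa'
  17  s[6:],s[1:]  2  'ba'
  18  s[1:],s[13:]  6  'bababb'
  19  s[13:],s[3:]  3  'bab'
  20  s[3:],s[15:]  4  'babb'
  21  s[15:],s[21:]  1  'b'
  22  s[21:],s[5:]  4  'bbaa'
  23  s[5:],s[0:]  3  'bba'
  24  s[0:],s[20:]  2  'bb'
  25  s[20:],s[19:]  3  'bbb'
  26  s[19:],s[18:]  4  'bbbb'
  27  s[18:],s[17:]  5  'bbbbb'

n(n+1)/2 = 28·29/2 = 406
Σ LCP = 0 + 1 + 5 + 2 + 4 + 4 + 1 + 3 + 3 + 4 + 5 + 2 + 3 + 0 + 2 + 6 + 3 + 2 + 6 + 3 + 4 + 1 + 4 + 3 + 2 + 3 + 4 + 5 = 85
distinct = 406 − 85 = 321

321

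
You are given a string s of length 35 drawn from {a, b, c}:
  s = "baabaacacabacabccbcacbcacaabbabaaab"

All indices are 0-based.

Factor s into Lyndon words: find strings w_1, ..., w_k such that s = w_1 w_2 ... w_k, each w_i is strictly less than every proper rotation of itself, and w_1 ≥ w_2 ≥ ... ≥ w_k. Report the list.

emit factor 1: 'b' (i=0, period=1)
emit factor 2: 'aabaacacabacabccbcacbcacaabbab' (i=1, period=30)
emit factor 3: 'aaab' (i=31, period=4)

["b", "aabaacacabacabccbcacbcacaabbab", "aaab"]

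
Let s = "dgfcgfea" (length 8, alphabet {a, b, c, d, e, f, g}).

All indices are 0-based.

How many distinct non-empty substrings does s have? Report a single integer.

rank→(start, suffix):
  0 → (7, 'a')
  1 → (3, 'cgfea')
  2 → (0, 'dgfcgfea')
  3 → (6, 'ea')
  4 → (2, 'fcgfea')
  5 → (5, 'fea')
  6 → (1, 'gfcgfea')
  7 → (4, 'gfea')

SA = [7, 3, 0, 6, 2, 5, 1, 4]
i: (SA[i-1],SA[i]) lcp shared
  1: (7,3) 0 ''
  2: (3,0) 0 ''
  3: (0,6) 0 ''
  4: (6,2) 0 ''
  5: (2,5) 1 'f'
  6: (5,1) 0 ''
  7: (1,4) 2 'gf'

n(n+1)/2 = 8·9/2 = 36
Σ LCP = 0 + 0 + 0 + 0 + 0 + 1 + 0 + 2 = 3
distinct = 36 − 3 = 33

33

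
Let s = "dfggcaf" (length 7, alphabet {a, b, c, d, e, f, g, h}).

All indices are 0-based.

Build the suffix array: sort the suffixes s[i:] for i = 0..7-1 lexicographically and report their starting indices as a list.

[5, 4, 0, 6, 1, 3, 2]

rank→(start, suffix):
  0 → (5, 'af')
  1 → (4, 'caf')
  2 → (0, 'dfggcaf')
  3 → (6, 'f')
  4 → (1, 'fggcaf')
  5 → (3, 'gcaf')
  6 → (2, 'ggcaf')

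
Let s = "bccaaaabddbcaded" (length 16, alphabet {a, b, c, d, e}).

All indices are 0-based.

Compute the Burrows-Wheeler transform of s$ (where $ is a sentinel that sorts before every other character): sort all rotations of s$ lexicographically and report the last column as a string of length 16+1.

rank  rotation           last
    0  $bccaaaabddbcaded  d
    1  aaaabddbcaded$bcc  c
    2  aaabddbcaded$bcca  a
    3  aabddbcaded$bccaa  a
    4  abddbcaded$bccaaa  a
    5  aded$bccaaaabddbc  c
    6  bcaded$bccaaaabdd  d
    7  bccaaaabddbcaded$  $
    8  bddbcaded$bccaaaa  a
    9  caaaabddbcaded$bc  c
   10  caded$bccaaaabddb  b
   11  ccaaaabddbcaded$b  b
   12  d$bccaaaabddbcade  e
   13  dbcaded$bccaaaabd  d
   14  ddbcaded$bccaaaab  b
   15  ded$bccaaaabddbca  a
   16  ed$bccaaaabddbcad  d

dcaaacd$acbbedbad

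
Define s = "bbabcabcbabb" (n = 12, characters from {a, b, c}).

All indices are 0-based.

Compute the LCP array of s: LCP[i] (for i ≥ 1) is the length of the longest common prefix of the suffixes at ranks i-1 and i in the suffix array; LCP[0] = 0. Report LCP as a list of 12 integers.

[0, 2, 3, 0, 1, 3, 1, 2, 1, 2, 0, 1]

rank | idx | suffix
   0 |   9 | abb
   1 |   2 | abcabcbabb
   2 |   5 | abcbabb
   3 |  11 | b
   4 |   8 | babb
   5 |   1 | babcabcbabb
   6 |  10 | bb
   7 |   0 | bbabcabcbabb
   8 |   3 | bcabcbabb
   9 |   6 | bcbabb
  10 |   4 | cabcbabb
  11 |   7 | cbabb

SA = [9, 2, 5, 11, 8, 1, 10, 0, 3, 6, 4, 7]
i: (SA[i-1],SA[i]) lcp shared
  1: (9,2) 2 'ab'
  2: (2,5) 3 'abc'
  3: (5,11) 0 ''
  4: (11,8) 1 'b'
  5: (8,1) 3 'bab'
  6: (1,10) 1 'b'
  7: (10,0) 2 'bb'
  8: (0,3) 1 'b'
  9: (3,6) 2 'bc'
  10: (6,4) 0 ''
  11: (4,7) 1 'c'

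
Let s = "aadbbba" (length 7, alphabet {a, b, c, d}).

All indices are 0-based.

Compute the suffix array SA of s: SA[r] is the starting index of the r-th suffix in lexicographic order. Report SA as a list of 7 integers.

[6, 0, 1, 5, 4, 3, 2]

rank | idx | suffix
   0 |   6 | a
   1 |   0 | aadbbba
   2 |   1 | adbbba
   3 |   5 | ba
   4 |   4 | bba
   5 |   3 | bbba
   6 |   2 | dbbba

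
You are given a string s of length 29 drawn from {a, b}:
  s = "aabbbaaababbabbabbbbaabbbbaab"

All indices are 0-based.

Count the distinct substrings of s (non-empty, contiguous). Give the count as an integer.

334

rank | idx | suffix
   0 |   5 | aaababbabbabbbbaabbbbaab
   1 |  26 | aab
   2 |   6 | aababbabbabbbbaabbbbaab
   3 |   0 | aabbbaaababbabbabbbbaabbbbaab
   4 |  20 | aabbbbaab
   5 |  27 | ab
   6 |   7 | ababbabbabbbbaabbbbaab
   7 |   9 | abbabbabbbbaabbbbaab
   8 |  12 | abbabbbbaabbbbaab
   9 |   1 | abbbaaababbabbabbbbaabbbbaab
  10 |  21 | abbbbaab
  11 |  15 | abbbbaabbbbaab
  12 |  28 | b
  13 |   4 | baaababbabbabbbbaabbbbaab
  14 |  25 | baab
  15 |  19 | baabbbbaab
  16 |   8 | babbabbabbbbaabbbbaab
  17 |  11 | babbabbbbaabbbbaab
  18 |  14 | babbbbaabbbbaab
  19 |   3 | bbaaababbabbabbbbaabbbbaab
  20 |  24 | bbaab
  21 |  18 | bbaabbbbaab
  22 |  10 | bbabbabbbbaabbbbaab
  23 |  13 | bbabbbbaabbbbaab
  24 |   2 | bbbaaababbabbabbbbaabbbbaab
  25 |  23 | bbbaab
  26 |  17 | bbbaabbbbaab
  27 |  22 | bbbbaab
  28 |  16 | bbbbaabbbbaab

SA = [5, 26, 6, 0, 20, 27, 7, 9, 12, 1, 21, 15, 28, 4, 25, 19, 8, 11, 14, 3, 24, 18, 10, 13, 2, 23, 17, 22, 16]
[i] adj suffixes → lcp
  [1] 5/26 → 2 ('aa')
  [2] 26/6 → 3 ('aab')
  [3] 6/0 → 3 ('aab')
  [4] 0/20 → 5 ('aabbb')
  [5] 20/27 → 1 ('a')
  [6] 27/7 → 2 ('ab')
  [7] 7/9 → 2 ('ab')
  [8] 9/12 → 6 ('abbabb')
  [9] 12/1 → 3 ('abb')
  [10] 1/21 → 4 ('abbb')
  [11] 21/15 → 8 ('abbbbaab')
  [12] 15/28 → 0 ('')
  [13] 28/4 → 1 ('b')
  [14] 4/25 → 3 ('baa')
  [15] 25/19 → 4 ('baab')
  [16] 19/8 → 2 ('ba')
  [17] 8/11 → 7 ('babbabb')
  [18] 11/14 → 4 ('babb')
  [19] 14/3 → 1 ('b')
  [20] 3/24 → 4 ('bbaa')
  [21] 24/18 → 5 ('bbaab')
  [22] 18/10 → 3 ('bba')
  [23] 10/13 → 5 ('bbabb')
  [24] 13/2 → 2 ('bb')
  [25] 2/23 → 5 ('bbbaa')
  [26] 23/17 → 6 ('bbbaab')
  [27] 17/22 → 3 ('bbb')
  [28] 22/16 → 7 ('bbbbaab')

n(n+1)/2 = 29·30/2 = 435
Σ LCP = 0 + 2 + 3 + 3 + 5 + 1 + 2 + 2 + 6 + 3 + 4 + 8 + 0 + 1 + 3 + 4 + 2 + 7 + 4 + 1 + 4 + 5 + 3 + 5 + 2 + 5 + 6 + 3 + 7 = 101
distinct = 435 − 101 = 334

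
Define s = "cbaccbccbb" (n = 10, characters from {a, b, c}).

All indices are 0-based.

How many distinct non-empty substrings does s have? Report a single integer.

rank | idx | suffix
   0 |   2 | accbccbb
   1 |   9 | b
   2 |   1 | baccbccbb
   3 |   8 | bb
   4 |   5 | bccbb
   5 |   0 | cbaccbccbb
   6 |   7 | cbb
   7 |   4 | cbccbb
   8 |   6 | ccbb
   9 |   3 | ccbccbb

SA = [2, 9, 1, 8, 5, 0, 7, 4, 6, 3]
i: (SA[i-1],SA[i]) lcp shared
  1: (2,9) 0 ''
  2: (9,1) 1 'b'
  3: (1,8) 1 'b'
  4: (8,5) 1 'b'
  5: (5,0) 0 ''
  6: (0,7) 2 'cb'
  7: (7,4) 2 'cb'
  8: (4,6) 1 'c'
  9: (6,3) 3 'ccb'

n(n+1)/2 = 10·11/2 = 55
Σ LCP = 0 + 0 + 1 + 1 + 1 + 0 + 2 + 2 + 1 + 3 = 11
distinct = 55 − 11 = 44

44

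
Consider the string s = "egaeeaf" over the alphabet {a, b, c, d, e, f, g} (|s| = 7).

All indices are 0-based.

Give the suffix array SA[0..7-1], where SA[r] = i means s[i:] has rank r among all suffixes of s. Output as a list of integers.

[2, 5, 4, 3, 0, 6, 1]

rank→(start, suffix):
  0 → (2, 'aeeaf')
  1 → (5, 'af')
  2 → (4, 'eaf')
  3 → (3, 'eeaf')
  4 → (0, 'egaeeaf')
  5 → (6, 'f')
  6 → (1, 'gaeeaf')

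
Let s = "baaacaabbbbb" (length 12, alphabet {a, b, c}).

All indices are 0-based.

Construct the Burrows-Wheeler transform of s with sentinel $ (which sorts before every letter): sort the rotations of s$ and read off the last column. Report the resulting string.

rank  rotation       last
    0  $baaacaabbbbb  b
    1  aaacaabbbbb$b  b
    2  aabbbbb$baaac  c
    3  aacaabbbbb$ba  a
    4  abbbbb$baaaca  a
    5  acaabbbbb$baa  a
    6  b$baaacaabbbb  b
    7  baaacaabbbbb$  $
    8  bb$baaacaabbb  b
    9  bbb$baaacaabb  b
   10  bbbb$baaacaab  b
   11  bbbbb$baaacaa  a
   12  caabbbbb$baaa  a

bbcaaab$bbbaa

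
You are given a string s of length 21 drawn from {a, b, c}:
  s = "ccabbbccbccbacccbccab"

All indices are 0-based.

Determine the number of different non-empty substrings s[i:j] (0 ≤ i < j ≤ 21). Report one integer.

rank | idx | suffix
   0 |  19 | ab
   1 |   2 | abbbccbccbacccbccab
   2 |  12 | acccbccab
   3 |  20 | b
   4 |  11 | bacccbccab
   5 |   3 | bbbccbccbacccbccab
   6 |   4 | bbccbccbacccbccab
   7 |  16 | bccab
   8 |   8 | bccbacccbccab
   9 |   5 | bccbccbacccbccab
  10 |  18 | cab
  11 |   1 | cabbbccbccbacccbccab
  12 |  10 | cbacccbccab
  13 |  15 | cbccab
  14 |   7 | cbccbacccbccab
  15 |  17 | ccab
  16 |   0 | ccabbbccbccbacccbccab
  17 |   9 | ccbacccbccab
  18 |  14 | ccbccab
  19 |   6 | ccbccbacccbccab
  20 |  13 | cccbccab

SA = [19, 2, 12, 20, 11, 3, 4, 16, 8, 5, 18, 1, 10, 15, 7, 17, 0, 9, 14, 6, 13]
rank  pair      lcp
   1  s[19:],s[2:]  2  'ab'
   2  s[2:],s[12:]  1  'a'
   3  s[12:],s[20:]  0  ''
   4  s[20:],s[11:]  1  'b'
   5  s[11:],s[3:]  1  'b'
   6  s[3:],s[4:]  2  'bb'
   7  s[4:],s[16:]  1  'b'
   8  s[16:],s[8:]  3  'bcc'
   9  s[8:],s[5:]  4  'bccb'
  10  s[5:],s[18:]  0  ''
  11  s[18:],s[1:]  3  'cab'
  12  s[1:],s[10:]  1  'c'
  13  s[10:],s[15:]  2  'cb'
  14  s[15:],s[7:]  4  'cbcc'
  15  s[7:],s[17:]  1  'c'
  16  s[17:],s[0:]  4  'ccab'
  17  s[0:],s[9:]  2  'cc'
  18  s[9:],s[14:]  3  'ccb'
  19  s[14:],s[6:]  5  'ccbcc'
  20  s[6:],s[13:]  2  'cc'

n(n+1)/2 = 21·22/2 = 231
Σ LCP = 0 + 2 + 1 + 0 + 1 + 1 + 2 + 1 + 3 + 4 + 0 + 3 + 1 + 2 + 4 + 1 + 4 + 2 + 3 + 5 + 2 = 42
distinct = 231 − 42 = 189

189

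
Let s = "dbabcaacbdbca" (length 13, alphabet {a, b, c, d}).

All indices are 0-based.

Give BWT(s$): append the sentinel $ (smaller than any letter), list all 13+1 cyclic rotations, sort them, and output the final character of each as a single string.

rank  rotation        last
    0  $dbabcaacbdbca  a
    1  a$dbabcaacbdbc  c
    2  aacbdbca$dbabc  c
    3  abcaacbdbca$db  b
    4  acbdbca$dbabca  a
    5  babcaacbdbca$d  d
    6  bca$dbabcaacbd  d
    7  bcaacbdbca$dba  a
    8  bdbca$dbabcaac  c
    9  ca$dbabcaacbdb  b
   10  caacbdbca$dbab  b
   11  cbdbca$dbabcaa  a
   12  dbabcaacbdbca$  $
   13  dbca$dbabcaacb  b

accbaddacbba$b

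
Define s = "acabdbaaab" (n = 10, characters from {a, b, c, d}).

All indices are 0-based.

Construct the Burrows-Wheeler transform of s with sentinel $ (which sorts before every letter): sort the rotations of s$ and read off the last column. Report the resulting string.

bbaac$adaab

rank  rotation     last
    0  $acabdbaaab  b
    1  aaab$acabdb  b
    2  aab$acabdba  a
    3  ab$acabdbaa  a
    4  abdbaaab$ac  c
    5  acabdbaaab$  $
    6  b$acabdbaaa  a
    7  baaab$acabd  d
    8  bdbaaab$aca  a
    9  cabdbaaab$a  a
   10  dbaaab$acab  b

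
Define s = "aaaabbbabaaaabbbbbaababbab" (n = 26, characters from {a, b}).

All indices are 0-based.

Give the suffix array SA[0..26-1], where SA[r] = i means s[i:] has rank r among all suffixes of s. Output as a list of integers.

sorted suffixes:
  #0 SA[0]=0  'aaaabbbabaaaabbbbbaababbab'
  #1 SA[1]=9  'aaaabbbbbaababbab'
  #2 SA[2]=1  'aaabbbabaaaabbbbbaababbab'
  #3 SA[3]=10  'aaabbbbbaababbab'
  #4 SA[4]=18  'aababbab'
  #5 SA[5]=2  'aabbbabaaaabbbbbaababbab'
  #6 SA[6]=11  'aabbbbbaababbab'
  #7 SA[7]=24  'ab'
  #8 SA[8]=7  'abaaaabbbbbaababbab'
  #9 SA[9]=19  'ababbab'
  #10 SA[10]=21  'abbab'
  #11 SA[11]=3  'abbbabaaaabbbbbaababbab'
  #12 SA[12]=12  'abbbbbaababbab'
  #13 SA[13]=25  'b'
  #14 SA[14]=8  'baaaabbbbbaababbab'
  #15 SA[15]=17  'baababbab'
  #16 SA[16]=23  'bab'
  #17 SA[17]=6  'babaaaabbbbbaababbab'
  #18 SA[18]=20  'babbab'
  #19 SA[19]=16  'bbaababbab'
  #20 SA[20]=22  'bbab'
  #21 SA[21]=5  'bbabaaaabbbbbaababbab'
  #22 SA[22]=15  'bbbaababbab'
  #23 SA[23]=4  'bbbabaaaabbbbbaababbab'
  #24 SA[24]=14  'bbbbaababbab'
  #25 SA[25]=13  'bbbbbaababbab'

[0, 9, 1, 10, 18, 2, 11, 24, 7, 19, 21, 3, 12, 25, 8, 17, 23, 6, 20, 16, 22, 5, 15, 4, 14, 13]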